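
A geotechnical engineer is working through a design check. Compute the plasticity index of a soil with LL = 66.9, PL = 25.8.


Using PI = LL - PL
PI = 66.9 - 25.8
PI = 41.1


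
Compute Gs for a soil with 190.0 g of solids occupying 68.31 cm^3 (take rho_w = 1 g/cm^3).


Using Gs = m_s / (V_s * rho_w)
Since rho_w = 1 g/cm^3:
Gs = 190.0 / 68.31
Gs = 2.781


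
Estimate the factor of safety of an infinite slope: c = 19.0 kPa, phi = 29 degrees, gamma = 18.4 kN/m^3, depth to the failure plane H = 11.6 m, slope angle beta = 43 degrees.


Using Fs = c / (gamma*H*sin(beta)*cos(beta)) + tan(phi)/tan(beta)
Cohesion contribution = 19.0 / (18.4*11.6*sin(43)*cos(43))
Cohesion contribution = 0.178471
Friction contribution = tan(29)/tan(43) = 0.594424
Fs = 0.178471 + 0.594424
Fs = 0.773


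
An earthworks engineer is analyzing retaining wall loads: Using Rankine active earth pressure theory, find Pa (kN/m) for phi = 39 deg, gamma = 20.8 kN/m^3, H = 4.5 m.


Compute active earth pressure coefficient:
Ka = tan^2(45 - phi/2) = tan^2(25.5) = 0.227506
Compute active force:
Pa = 0.5 * Ka * gamma * H^2
Pa = 0.5 * 0.227506 * 20.8 * 4.5^2
Pa = 47.91 kN/m


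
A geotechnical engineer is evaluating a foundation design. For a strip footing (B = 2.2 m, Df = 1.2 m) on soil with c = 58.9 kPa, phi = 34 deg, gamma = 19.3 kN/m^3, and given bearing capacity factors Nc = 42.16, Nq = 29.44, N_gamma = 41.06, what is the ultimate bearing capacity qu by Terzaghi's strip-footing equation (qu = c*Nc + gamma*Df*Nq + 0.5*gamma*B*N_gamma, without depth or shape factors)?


Result: 4036.76 kPa

Derivation:
Compute qu = c*Nc + gamma*Df*Nq + 0.5*gamma*B*N_gamma
Term 1: 58.9 * 42.16 = 2483.224
Term 2: 19.3 * 1.2 * 29.44 = 681.8304
Term 3: 0.5 * 19.3 * 2.2 * 41.06 = 871.7038
qu = 2483.224 + 681.8304 + 871.7038
qu = 4036.76 kPa


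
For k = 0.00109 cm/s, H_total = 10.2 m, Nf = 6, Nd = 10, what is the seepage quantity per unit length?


Convert k to m/s for unit consistency with H:
k = 0.00109 cm/s = 0.00109 / 100 m/s = 1.09e-05 m/s
Using q = k * H * Nf / Nd
Nf / Nd = 6 / 10 = 0.6
q = 1.09e-05 * 10.2 * 0.6
q = 6.671e-05 m^3/s per m


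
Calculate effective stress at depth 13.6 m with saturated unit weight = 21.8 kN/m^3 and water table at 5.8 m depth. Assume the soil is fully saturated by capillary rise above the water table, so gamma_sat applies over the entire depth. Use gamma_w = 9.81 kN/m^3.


Total stress = gamma_sat * depth
sigma = 21.8 * 13.6 = 296.48 kPa
Pore water pressure u = gamma_w * (depth - d_wt)
u = 9.81 * (13.6 - 5.8) = 76.518 kPa
Effective stress = sigma - u
sigma' = 296.48 - 76.518 = 219.96 kPa


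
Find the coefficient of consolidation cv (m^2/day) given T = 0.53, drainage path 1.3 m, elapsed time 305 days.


Using cv = T * H_dr^2 / t
H_dr^2 = 1.3^2 = 1.69
cv = 0.53 * 1.69 / 305
cv = 0.00294 m^2/day


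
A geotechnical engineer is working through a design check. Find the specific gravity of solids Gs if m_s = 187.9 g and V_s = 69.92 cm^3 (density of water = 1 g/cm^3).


Using Gs = m_s / (V_s * rho_w)
Since rho_w = 1 g/cm^3:
Gs = 187.9 / 69.92
Gs = 2.687


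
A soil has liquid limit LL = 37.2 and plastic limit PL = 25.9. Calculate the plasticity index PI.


Using PI = LL - PL
PI = 37.2 - 25.9
PI = 11.3


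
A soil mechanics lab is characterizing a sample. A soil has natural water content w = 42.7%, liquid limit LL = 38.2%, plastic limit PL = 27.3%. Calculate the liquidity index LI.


Result: 1.413

Derivation:
First compute the plasticity index:
PI = LL - PL = 38.2 - 27.3 = 10.9
Then compute the liquidity index:
LI = (w - PL) / PI
LI = (42.7 - 27.3) / 10.9
LI = 1.413


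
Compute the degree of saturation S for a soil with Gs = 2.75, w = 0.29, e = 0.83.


Using S = Gs * w / e
S = 2.75 * 0.29 / 0.83
S = 0.9608


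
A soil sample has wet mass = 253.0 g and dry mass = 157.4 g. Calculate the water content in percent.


Using w = (m_wet - m_dry) / m_dry * 100
m_wet - m_dry = 253.0 - 157.4 = 95.6 g
w = 95.6 / 157.4 * 100
w = 60.74 %


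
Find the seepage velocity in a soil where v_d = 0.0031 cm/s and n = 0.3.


Using v_s = v_d / n
v_s = 0.0031 / 0.3
v_s = 0.01033 cm/s


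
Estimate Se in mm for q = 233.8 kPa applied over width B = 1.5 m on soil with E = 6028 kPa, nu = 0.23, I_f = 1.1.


Result: 60.611 mm

Derivation:
Using Se = q * B * (1 - nu^2) * I_f / E
1 - nu^2 = 1 - 0.23^2 = 0.9471
Se = 233.8 * 1.5 * 0.9471 * 1.1 / 6028
Se = 0.060611 m
Convert to mm: Se = 0.060611 * 1000 = 60.611 mm


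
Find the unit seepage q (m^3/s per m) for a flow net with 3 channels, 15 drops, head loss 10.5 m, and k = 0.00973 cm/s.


Convert k to m/s for unit consistency with H:
k = 0.00973 cm/s = 0.00973 / 100 m/s = 9.73e-05 m/s
Using q = k * H * Nf / Nd
Nf / Nd = 3 / 15 = 0.2
q = 9.73e-05 * 10.5 * 0.2
q = 0.0002043 m^3/s per m


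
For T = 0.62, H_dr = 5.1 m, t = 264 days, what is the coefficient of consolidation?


Result: 0.06108 m^2/day

Derivation:
Using cv = T * H_dr^2 / t
H_dr^2 = 5.1^2 = 26.01
cv = 0.62 * 26.01 / 264
cv = 0.06108 m^2/day


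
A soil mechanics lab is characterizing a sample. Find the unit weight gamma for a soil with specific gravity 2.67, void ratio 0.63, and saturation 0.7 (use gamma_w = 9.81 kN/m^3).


Result: 18.723 kN/m^3

Derivation:
Using gamma = gamma_w * (Gs + S*e) / (1 + e)
Numerator: Gs + S*e = 2.67 + 0.7*0.63 = 3.111
Denominator: 1 + e = 1 + 0.63 = 1.63
gamma = 9.81 * 3.111 / 1.63
gamma = 18.723 kN/m^3


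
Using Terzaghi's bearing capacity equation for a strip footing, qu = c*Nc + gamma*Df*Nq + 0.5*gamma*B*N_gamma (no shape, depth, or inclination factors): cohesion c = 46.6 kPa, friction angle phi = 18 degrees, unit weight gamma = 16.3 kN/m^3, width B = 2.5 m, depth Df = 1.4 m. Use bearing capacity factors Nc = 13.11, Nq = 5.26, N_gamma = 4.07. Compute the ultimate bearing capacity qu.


Result: 813.89 kPa

Derivation:
Compute qu = c*Nc + gamma*Df*Nq + 0.5*gamma*B*N_gamma
Term 1: 46.6 * 13.11 = 610.926
Term 2: 16.3 * 1.4 * 5.26 = 120.0332
Term 3: 0.5 * 16.3 * 2.5 * 4.07 = 82.92625
qu = 610.926 + 120.0332 + 82.92625
qu = 813.89 kPa


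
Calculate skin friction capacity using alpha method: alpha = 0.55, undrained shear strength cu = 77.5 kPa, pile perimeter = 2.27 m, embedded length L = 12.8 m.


Using Qs = alpha * cu * perimeter * L
Qs = 0.55 * 77.5 * 2.27 * 12.8
Qs = 1238.51 kN


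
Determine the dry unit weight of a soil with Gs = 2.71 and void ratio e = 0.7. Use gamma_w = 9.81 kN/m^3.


Using gamma_d = Gs * gamma_w / (1 + e)
gamma_d = 2.71 * 9.81 / (1 + 0.7)
gamma_d = 2.71 * 9.81 / 1.7
gamma_d = 15.638 kN/m^3


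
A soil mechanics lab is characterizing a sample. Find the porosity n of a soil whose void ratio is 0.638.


Using the relation n = e / (1 + e)
n = 0.638 / (1 + 0.638)
n = 0.638 / 1.638
n = 0.3895


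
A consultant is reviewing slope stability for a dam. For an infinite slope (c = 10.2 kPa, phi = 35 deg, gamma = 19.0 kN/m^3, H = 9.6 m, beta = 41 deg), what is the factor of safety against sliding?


Using Fs = c / (gamma*H*sin(beta)*cos(beta)) + tan(phi)/tan(beta)
Cohesion contribution = 10.2 / (19.0*9.6*sin(41)*cos(41))
Cohesion contribution = 0.112941
Friction contribution = tan(35)/tan(41) = 0.805497
Fs = 0.112941 + 0.805497
Fs = 0.918


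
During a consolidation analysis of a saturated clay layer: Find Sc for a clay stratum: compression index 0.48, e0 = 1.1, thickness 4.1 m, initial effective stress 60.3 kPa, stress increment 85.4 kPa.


Result: 0.3591 m

Derivation:
Using Sc = Cc * H / (1 + e0) * log10((sigma0 + delta_sigma) / sigma0)
Stress ratio = (60.3 + 85.4) / 60.3 = 2.41625
log10(2.41625) = 0.383142
Cc * H / (1 + e0) = 0.48 * 4.1 / (1 + 1.1) = 0.937143
Sc = 0.937143 * 0.383142
Sc = 0.3591 m


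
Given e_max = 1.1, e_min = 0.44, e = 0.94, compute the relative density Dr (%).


Using Dr = (e_max - e) / (e_max - e_min) * 100
e_max - e = 1.1 - 0.94 = 0.16
e_max - e_min = 1.1 - 0.44 = 0.66
Dr = 0.16 / 0.66 * 100
Dr = 24.24 %


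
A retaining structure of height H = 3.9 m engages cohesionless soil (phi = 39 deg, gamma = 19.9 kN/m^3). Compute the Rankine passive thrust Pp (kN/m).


Result: 665.21 kN/m

Derivation:
Compute passive earth pressure coefficient:
Kp = tan^2(45 + phi/2) = tan^2(64.5) = 4.395495
Compute passive force:
Pp = 0.5 * Kp * gamma * H^2
Pp = 0.5 * 4.395495 * 19.9 * 3.9^2
Pp = 665.21 kN/m


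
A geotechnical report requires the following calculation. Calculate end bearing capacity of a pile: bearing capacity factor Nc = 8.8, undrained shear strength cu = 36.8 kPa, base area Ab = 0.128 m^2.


Using Qb = Nc * cu * Ab
Qb = 8.8 * 36.8 * 0.128
Qb = 41.45 kN


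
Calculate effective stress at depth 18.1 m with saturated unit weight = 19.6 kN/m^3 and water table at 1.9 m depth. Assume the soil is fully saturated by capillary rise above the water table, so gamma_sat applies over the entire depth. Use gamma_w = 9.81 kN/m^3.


Result: 195.84 kPa

Derivation:
Total stress = gamma_sat * depth
sigma = 19.6 * 18.1 = 354.76 kPa
Pore water pressure u = gamma_w * (depth - d_wt)
u = 9.81 * (18.1 - 1.9) = 158.922 kPa
Effective stress = sigma - u
sigma' = 354.76 - 158.922 = 195.84 kPa


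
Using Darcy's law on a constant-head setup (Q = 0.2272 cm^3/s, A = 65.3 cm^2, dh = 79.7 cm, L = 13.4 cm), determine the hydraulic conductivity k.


Compute hydraulic gradient:
i = dh / L = 79.7 / 13.4 = 5.94776
Then apply Darcy's law:
k = Q / (A * i)
k = 0.2272 / (65.3 * 5.94776)
k = 0.2272 / 388.389
k = 0.000585 cm/s


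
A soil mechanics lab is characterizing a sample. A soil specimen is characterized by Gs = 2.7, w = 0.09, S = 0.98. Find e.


Using the relation e = Gs * w / S
e = 2.7 * 0.09 / 0.98
e = 0.248


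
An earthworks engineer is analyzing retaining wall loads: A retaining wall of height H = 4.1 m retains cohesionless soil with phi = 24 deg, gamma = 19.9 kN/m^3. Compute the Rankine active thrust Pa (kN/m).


Compute active earth pressure coefficient:
Ka = tan^2(45 - phi/2) = tan^2(33.0) = 0.42173
Compute active force:
Pa = 0.5 * Ka * gamma * H^2
Pa = 0.5 * 0.42173 * 19.9 * 4.1^2
Pa = 70.54 kN/m


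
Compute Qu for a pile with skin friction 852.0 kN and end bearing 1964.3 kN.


Result: 2816.3 kN

Derivation:
Using Qu = Qf + Qb
Qu = 852.0 + 1964.3
Qu = 2816.3 kN


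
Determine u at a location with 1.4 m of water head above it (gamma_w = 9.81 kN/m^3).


Result: 13.73 kPa

Derivation:
Using u = gamma_w * h_w
u = 9.81 * 1.4
u = 13.73 kPa


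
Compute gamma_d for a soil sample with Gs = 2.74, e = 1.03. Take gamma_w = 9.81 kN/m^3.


Result: 13.241 kN/m^3

Derivation:
Using gamma_d = Gs * gamma_w / (1 + e)
gamma_d = 2.74 * 9.81 / (1 + 1.03)
gamma_d = 2.74 * 9.81 / 2.03
gamma_d = 13.241 kN/m^3


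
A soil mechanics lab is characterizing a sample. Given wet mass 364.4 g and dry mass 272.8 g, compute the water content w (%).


Using w = (m_wet - m_dry) / m_dry * 100
m_wet - m_dry = 364.4 - 272.8 = 91.6 g
w = 91.6 / 272.8 * 100
w = 33.58 %


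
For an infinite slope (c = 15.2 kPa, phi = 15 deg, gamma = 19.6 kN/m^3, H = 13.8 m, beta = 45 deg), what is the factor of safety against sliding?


Using Fs = c / (gamma*H*sin(beta)*cos(beta)) + tan(phi)/tan(beta)
Cohesion contribution = 15.2 / (19.6*13.8*sin(45)*cos(45))
Cohesion contribution = 0.112393
Friction contribution = tan(15)/tan(45) = 0.267949
Fs = 0.112393 + 0.267949
Fs = 0.38


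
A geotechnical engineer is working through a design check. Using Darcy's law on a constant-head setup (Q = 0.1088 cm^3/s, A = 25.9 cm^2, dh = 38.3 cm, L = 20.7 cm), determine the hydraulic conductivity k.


Compute hydraulic gradient:
i = dh / L = 38.3 / 20.7 = 1.85024
Then apply Darcy's law:
k = Q / (A * i)
k = 0.1088 / (25.9 * 1.85024)
k = 0.1088 / 47.9213
k = 0.00227 cm/s


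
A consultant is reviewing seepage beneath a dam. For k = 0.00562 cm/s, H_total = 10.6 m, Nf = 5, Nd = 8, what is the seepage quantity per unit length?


Convert k to m/s for unit consistency with H:
k = 0.00562 cm/s = 0.00562 / 100 m/s = 5.62e-05 m/s
Using q = k * H * Nf / Nd
Nf / Nd = 5 / 8 = 0.625
q = 5.62e-05 * 10.6 * 0.625
q = 0.0003723 m^3/s per m


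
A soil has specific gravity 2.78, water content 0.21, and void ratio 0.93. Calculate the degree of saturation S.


Using S = Gs * w / e
S = 2.78 * 0.21 / 0.93
S = 0.6277


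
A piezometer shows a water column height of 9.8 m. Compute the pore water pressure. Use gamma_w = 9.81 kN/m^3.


Result: 96.14 kPa

Derivation:
Using u = gamma_w * h_w
u = 9.81 * 9.8
u = 96.14 kPa


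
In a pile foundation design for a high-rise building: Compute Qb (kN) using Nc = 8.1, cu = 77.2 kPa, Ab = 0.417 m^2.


Using Qb = Nc * cu * Ab
Qb = 8.1 * 77.2 * 0.417
Qb = 260.76 kN


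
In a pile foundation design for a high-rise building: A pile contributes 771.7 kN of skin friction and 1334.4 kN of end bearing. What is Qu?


Using Qu = Qf + Qb
Qu = 771.7 + 1334.4
Qu = 2106.1 kN


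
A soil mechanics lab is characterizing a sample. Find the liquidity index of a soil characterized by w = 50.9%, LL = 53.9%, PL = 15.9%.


Result: 0.921

Derivation:
First compute the plasticity index:
PI = LL - PL = 53.9 - 15.9 = 38.0
Then compute the liquidity index:
LI = (w - PL) / PI
LI = (50.9 - 15.9) / 38.0
LI = 0.921


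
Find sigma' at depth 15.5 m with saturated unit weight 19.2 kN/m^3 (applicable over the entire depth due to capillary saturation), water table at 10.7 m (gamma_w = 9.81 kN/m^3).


Result: 250.51 kPa

Derivation:
Total stress = gamma_sat * depth
sigma = 19.2 * 15.5 = 297.6 kPa
Pore water pressure u = gamma_w * (depth - d_wt)
u = 9.81 * (15.5 - 10.7) = 47.088 kPa
Effective stress = sigma - u
sigma' = 297.6 - 47.088 = 250.51 kPa


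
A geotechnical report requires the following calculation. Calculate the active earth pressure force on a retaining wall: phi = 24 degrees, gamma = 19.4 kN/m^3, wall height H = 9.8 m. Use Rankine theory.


Compute active earth pressure coefficient:
Ka = tan^2(45 - phi/2) = tan^2(33.0) = 0.42173
Compute active force:
Pa = 0.5 * Ka * gamma * H^2
Pa = 0.5 * 0.42173 * 19.4 * 9.8^2
Pa = 392.88 kN/m


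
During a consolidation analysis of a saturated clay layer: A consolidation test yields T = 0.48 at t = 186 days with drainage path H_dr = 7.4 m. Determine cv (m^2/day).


Using cv = T * H_dr^2 / t
H_dr^2 = 7.4^2 = 54.76
cv = 0.48 * 54.76 / 186
cv = 0.14132 m^2/day


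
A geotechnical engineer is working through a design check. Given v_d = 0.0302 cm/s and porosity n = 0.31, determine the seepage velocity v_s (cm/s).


Using v_s = v_d / n
v_s = 0.0302 / 0.31
v_s = 0.09742 cm/s


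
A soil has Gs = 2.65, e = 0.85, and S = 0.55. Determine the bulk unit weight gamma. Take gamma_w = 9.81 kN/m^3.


Using gamma = gamma_w * (Gs + S*e) / (1 + e)
Numerator: Gs + S*e = 2.65 + 0.55*0.85 = 3.1175
Denominator: 1 + e = 1 + 0.85 = 1.85
gamma = 9.81 * 3.1175 / 1.85
gamma = 16.531 kN/m^3


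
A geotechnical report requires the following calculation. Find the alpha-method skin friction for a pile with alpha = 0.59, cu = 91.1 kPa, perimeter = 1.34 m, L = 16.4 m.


Result: 1181.19 kN

Derivation:
Using Qs = alpha * cu * perimeter * L
Qs = 0.59 * 91.1 * 1.34 * 16.4
Qs = 1181.19 kN


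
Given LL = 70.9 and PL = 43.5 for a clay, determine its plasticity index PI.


Using PI = LL - PL
PI = 70.9 - 43.5
PI = 27.4


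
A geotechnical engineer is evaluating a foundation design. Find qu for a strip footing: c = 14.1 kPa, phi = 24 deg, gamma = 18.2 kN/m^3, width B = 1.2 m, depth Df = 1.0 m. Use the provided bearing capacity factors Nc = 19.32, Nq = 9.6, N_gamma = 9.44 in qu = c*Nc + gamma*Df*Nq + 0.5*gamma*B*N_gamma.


Compute qu = c*Nc + gamma*Df*Nq + 0.5*gamma*B*N_gamma
Term 1: 14.1 * 19.32 = 272.412
Term 2: 18.2 * 1.0 * 9.6 = 174.72
Term 3: 0.5 * 18.2 * 1.2 * 9.44 = 103.0848
qu = 272.412 + 174.72 + 103.0848
qu = 550.22 kPa


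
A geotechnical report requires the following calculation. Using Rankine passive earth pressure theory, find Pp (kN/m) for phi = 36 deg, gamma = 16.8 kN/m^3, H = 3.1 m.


Result: 310.94 kN/m

Derivation:
Compute passive earth pressure coefficient:
Kp = tan^2(45 + phi/2) = tan^2(63.0) = 3.85184
Compute passive force:
Pp = 0.5 * Kp * gamma * H^2
Pp = 0.5 * 3.85184 * 16.8 * 3.1^2
Pp = 310.94 kN/m


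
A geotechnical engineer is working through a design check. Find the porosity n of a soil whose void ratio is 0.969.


Using the relation n = e / (1 + e)
n = 0.969 / (1 + 0.969)
n = 0.969 / 1.969
n = 0.4921


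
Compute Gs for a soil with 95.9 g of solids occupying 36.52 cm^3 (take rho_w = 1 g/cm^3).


Using Gs = m_s / (V_s * rho_w)
Since rho_w = 1 g/cm^3:
Gs = 95.9 / 36.52
Gs = 2.626


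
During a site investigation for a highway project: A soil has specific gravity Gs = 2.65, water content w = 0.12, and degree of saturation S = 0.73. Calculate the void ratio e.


Result: 0.4356

Derivation:
Using the relation e = Gs * w / S
e = 2.65 * 0.12 / 0.73
e = 0.4356


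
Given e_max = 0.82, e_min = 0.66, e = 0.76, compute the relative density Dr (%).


Using Dr = (e_max - e) / (e_max - e_min) * 100
e_max - e = 0.82 - 0.76 = 0.06
e_max - e_min = 0.82 - 0.66 = 0.16
Dr = 0.06 / 0.16 * 100
Dr = 37.5 %


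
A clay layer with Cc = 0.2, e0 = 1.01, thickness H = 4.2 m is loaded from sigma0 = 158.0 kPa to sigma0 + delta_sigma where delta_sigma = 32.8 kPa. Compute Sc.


Result: 0.0342 m

Derivation:
Using Sc = Cc * H / (1 + e0) * log10((sigma0 + delta_sigma) / sigma0)
Stress ratio = (158.0 + 32.8) / 158.0 = 1.20759
log10(1.20759) = 0.0819213
Cc * H / (1 + e0) = 0.2 * 4.2 / (1 + 1.01) = 0.41791
Sc = 0.41791 * 0.0819213
Sc = 0.0342 m


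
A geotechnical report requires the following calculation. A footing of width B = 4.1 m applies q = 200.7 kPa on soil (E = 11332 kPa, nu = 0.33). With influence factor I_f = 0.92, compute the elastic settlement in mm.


Result: 59.53 mm

Derivation:
Using Se = q * B * (1 - nu^2) * I_f / E
1 - nu^2 = 1 - 0.33^2 = 0.8911
Se = 200.7 * 4.1 * 0.8911 * 0.92 / 11332
Se = 0.059530 m
Convert to mm: Se = 0.059530 * 1000 = 59.53 mm


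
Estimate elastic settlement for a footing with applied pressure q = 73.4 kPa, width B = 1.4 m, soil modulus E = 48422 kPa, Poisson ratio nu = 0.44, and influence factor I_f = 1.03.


Result: 1.763 mm

Derivation:
Using Se = q * B * (1 - nu^2) * I_f / E
1 - nu^2 = 1 - 0.44^2 = 0.8064
Se = 73.4 * 1.4 * 0.8064 * 1.03 / 48422
Se = 0.001763 m
Convert to mm: Se = 0.001763 * 1000 = 1.763 mm


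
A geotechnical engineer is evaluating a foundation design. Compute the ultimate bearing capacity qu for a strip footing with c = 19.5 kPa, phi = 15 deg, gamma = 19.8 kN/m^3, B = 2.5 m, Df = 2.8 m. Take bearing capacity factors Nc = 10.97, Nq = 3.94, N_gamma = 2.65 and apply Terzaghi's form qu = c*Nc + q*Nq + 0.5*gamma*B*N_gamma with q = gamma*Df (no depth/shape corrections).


Compute qu = c*Nc + gamma*Df*Nq + 0.5*gamma*B*N_gamma
Term 1: 19.5 * 10.97 = 213.915
Term 2: 19.8 * 2.8 * 3.94 = 218.4336
Term 3: 0.5 * 19.8 * 2.5 * 2.65 = 65.5875
qu = 213.915 + 218.4336 + 65.5875
qu = 497.94 kPa


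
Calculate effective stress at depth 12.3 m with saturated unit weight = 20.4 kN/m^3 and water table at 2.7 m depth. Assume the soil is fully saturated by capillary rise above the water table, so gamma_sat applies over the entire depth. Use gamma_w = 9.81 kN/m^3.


Total stress = gamma_sat * depth
sigma = 20.4 * 12.3 = 250.92 kPa
Pore water pressure u = gamma_w * (depth - d_wt)
u = 9.81 * (12.3 - 2.7) = 94.176 kPa
Effective stress = sigma - u
sigma' = 250.92 - 94.176 = 156.74 kPa


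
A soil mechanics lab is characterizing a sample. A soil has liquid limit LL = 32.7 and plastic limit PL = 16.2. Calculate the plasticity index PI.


Using PI = LL - PL
PI = 32.7 - 16.2
PI = 16.5


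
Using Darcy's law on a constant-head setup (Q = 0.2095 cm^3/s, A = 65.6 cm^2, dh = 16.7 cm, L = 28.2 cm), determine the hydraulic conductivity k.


Result: 0.005393 cm/s

Derivation:
Compute hydraulic gradient:
i = dh / L = 16.7 / 28.2 = 0.592199
Then apply Darcy's law:
k = Q / (A * i)
k = 0.2095 / (65.6 * 0.592199)
k = 0.2095 / 38.8482
k = 0.005393 cm/s


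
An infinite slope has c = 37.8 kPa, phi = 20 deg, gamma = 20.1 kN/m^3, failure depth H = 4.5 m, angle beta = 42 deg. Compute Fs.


Result: 1.245

Derivation:
Using Fs = c / (gamma*H*sin(beta)*cos(beta)) + tan(phi)/tan(beta)
Cohesion contribution = 37.8 / (20.1*4.5*sin(42)*cos(42))
Cohesion contribution = 0.840425
Friction contribution = tan(20)/tan(42) = 0.40423
Fs = 0.840425 + 0.40423
Fs = 1.245


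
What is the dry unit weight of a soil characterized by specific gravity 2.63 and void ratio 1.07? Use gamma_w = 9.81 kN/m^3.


Result: 12.464 kN/m^3

Derivation:
Using gamma_d = Gs * gamma_w / (1 + e)
gamma_d = 2.63 * 9.81 / (1 + 1.07)
gamma_d = 2.63 * 9.81 / 2.07
gamma_d = 12.464 kN/m^3


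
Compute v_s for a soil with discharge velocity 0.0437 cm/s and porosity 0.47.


Using v_s = v_d / n
v_s = 0.0437 / 0.47
v_s = 0.09298 cm/s


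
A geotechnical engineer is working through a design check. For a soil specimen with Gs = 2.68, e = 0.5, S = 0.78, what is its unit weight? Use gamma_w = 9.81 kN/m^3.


Using gamma = gamma_w * (Gs + S*e) / (1 + e)
Numerator: Gs + S*e = 2.68 + 0.78*0.5 = 3.07
Denominator: 1 + e = 1 + 0.5 = 1.5
gamma = 9.81 * 3.07 / 1.5
gamma = 20.078 kN/m^3


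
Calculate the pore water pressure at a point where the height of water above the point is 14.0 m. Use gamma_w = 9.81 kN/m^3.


Result: 137.34 kPa

Derivation:
Using u = gamma_w * h_w
u = 9.81 * 14.0
u = 137.34 kPa


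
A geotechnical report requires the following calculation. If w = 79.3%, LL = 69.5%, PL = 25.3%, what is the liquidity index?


Result: 1.222

Derivation:
First compute the plasticity index:
PI = LL - PL = 69.5 - 25.3 = 44.2
Then compute the liquidity index:
LI = (w - PL) / PI
LI = (79.3 - 25.3) / 44.2
LI = 1.222


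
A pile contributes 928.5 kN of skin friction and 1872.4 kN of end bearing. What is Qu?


Result: 2800.9 kN

Derivation:
Using Qu = Qf + Qb
Qu = 928.5 + 1872.4
Qu = 2800.9 kN


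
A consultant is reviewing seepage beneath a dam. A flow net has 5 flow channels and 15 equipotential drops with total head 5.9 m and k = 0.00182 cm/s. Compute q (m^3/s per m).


Convert k to m/s for unit consistency with H:
k = 0.00182 cm/s = 0.00182 / 100 m/s = 1.82e-05 m/s
Using q = k * H * Nf / Nd
Nf / Nd = 5 / 15 = 0.3333
q = 1.82e-05 * 5.9 * 0.3333
q = 3.579e-05 m^3/s per m


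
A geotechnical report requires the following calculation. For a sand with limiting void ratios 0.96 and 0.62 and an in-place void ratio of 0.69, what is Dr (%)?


Using Dr = (e_max - e) / (e_max - e_min) * 100
e_max - e = 0.96 - 0.69 = 0.27
e_max - e_min = 0.96 - 0.62 = 0.34
Dr = 0.27 / 0.34 * 100
Dr = 79.41 %


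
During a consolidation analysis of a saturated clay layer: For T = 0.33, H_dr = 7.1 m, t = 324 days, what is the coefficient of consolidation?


Using cv = T * H_dr^2 / t
H_dr^2 = 7.1^2 = 50.41
cv = 0.33 * 50.41 / 324
cv = 0.05134 m^2/day


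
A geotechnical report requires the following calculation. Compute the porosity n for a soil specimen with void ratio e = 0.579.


Using the relation n = e / (1 + e)
n = 0.579 / (1 + 0.579)
n = 0.579 / 1.579
n = 0.3667


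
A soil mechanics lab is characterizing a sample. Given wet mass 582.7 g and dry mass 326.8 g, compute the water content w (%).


Using w = (m_wet - m_dry) / m_dry * 100
m_wet - m_dry = 582.7 - 326.8 = 255.9 g
w = 255.9 / 326.8 * 100
w = 78.3 %


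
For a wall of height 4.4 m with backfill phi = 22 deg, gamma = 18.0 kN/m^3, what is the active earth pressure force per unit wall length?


Result: 79.27 kN/m

Derivation:
Compute active earth pressure coefficient:
Ka = tan^2(45 - phi/2) = tan^2(34.0) = 0.454962
Compute active force:
Pa = 0.5 * Ka * gamma * H^2
Pa = 0.5 * 0.454962 * 18.0 * 4.4^2
Pa = 79.27 kN/m


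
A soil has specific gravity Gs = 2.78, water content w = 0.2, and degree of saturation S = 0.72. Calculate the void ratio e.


Using the relation e = Gs * w / S
e = 2.78 * 0.2 / 0.72
e = 0.7722


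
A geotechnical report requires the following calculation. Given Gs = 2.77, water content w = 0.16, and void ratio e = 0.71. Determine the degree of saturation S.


Using S = Gs * w / e
S = 2.77 * 0.16 / 0.71
S = 0.6242


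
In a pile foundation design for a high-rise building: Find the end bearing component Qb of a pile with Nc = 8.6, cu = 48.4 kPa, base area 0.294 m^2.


Result: 122.37 kN

Derivation:
Using Qb = Nc * cu * Ab
Qb = 8.6 * 48.4 * 0.294
Qb = 122.37 kN


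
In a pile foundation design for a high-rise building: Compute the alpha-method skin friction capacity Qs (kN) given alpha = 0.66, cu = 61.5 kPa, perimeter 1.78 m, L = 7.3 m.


Result: 527.43 kN

Derivation:
Using Qs = alpha * cu * perimeter * L
Qs = 0.66 * 61.5 * 1.78 * 7.3
Qs = 527.43 kN


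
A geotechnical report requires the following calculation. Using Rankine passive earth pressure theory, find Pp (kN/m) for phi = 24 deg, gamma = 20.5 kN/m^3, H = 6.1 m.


Result: 904.38 kN/m

Derivation:
Compute passive earth pressure coefficient:
Kp = tan^2(45 + phi/2) = tan^2(57.0) = 2.371184
Compute passive force:
Pp = 0.5 * Kp * gamma * H^2
Pp = 0.5 * 2.371184 * 20.5 * 6.1^2
Pp = 904.38 kN/m


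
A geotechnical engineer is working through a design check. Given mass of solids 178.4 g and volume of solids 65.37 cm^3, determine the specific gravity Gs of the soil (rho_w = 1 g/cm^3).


Result: 2.729

Derivation:
Using Gs = m_s / (V_s * rho_w)
Since rho_w = 1 g/cm^3:
Gs = 178.4 / 65.37
Gs = 2.729


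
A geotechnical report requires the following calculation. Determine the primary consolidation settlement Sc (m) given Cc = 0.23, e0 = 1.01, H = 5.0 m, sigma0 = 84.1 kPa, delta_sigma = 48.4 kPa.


Result: 0.113 m

Derivation:
Using Sc = Cc * H / (1 + e0) * log10((sigma0 + delta_sigma) / sigma0)
Stress ratio = (84.1 + 48.4) / 84.1 = 1.57551
log10(1.57551) = 0.19742
Cc * H / (1 + e0) = 0.23 * 5.0 / (1 + 1.01) = 0.572139
Sc = 0.572139 * 0.19742
Sc = 0.113 m


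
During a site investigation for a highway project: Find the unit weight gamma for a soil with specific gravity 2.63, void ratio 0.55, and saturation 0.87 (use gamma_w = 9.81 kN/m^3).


Using gamma = gamma_w * (Gs + S*e) / (1 + e)
Numerator: Gs + S*e = 2.63 + 0.87*0.55 = 3.1085
Denominator: 1 + e = 1 + 0.55 = 1.55
gamma = 9.81 * 3.1085 / 1.55
gamma = 19.674 kN/m^3


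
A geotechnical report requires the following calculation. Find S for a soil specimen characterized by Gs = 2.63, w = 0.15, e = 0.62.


Using S = Gs * w / e
S = 2.63 * 0.15 / 0.62
S = 0.6363


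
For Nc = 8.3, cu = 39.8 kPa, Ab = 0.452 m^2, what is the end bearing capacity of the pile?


Using Qb = Nc * cu * Ab
Qb = 8.3 * 39.8 * 0.452
Qb = 149.31 kN


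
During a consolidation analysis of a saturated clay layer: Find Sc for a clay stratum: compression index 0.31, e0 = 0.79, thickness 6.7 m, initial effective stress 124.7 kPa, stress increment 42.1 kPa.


Using Sc = Cc * H / (1 + e0) * log10((sigma0 + delta_sigma) / sigma0)
Stress ratio = (124.7 + 42.1) / 124.7 = 1.33761
log10(1.33761) = 0.12633
Cc * H / (1 + e0) = 0.31 * 6.7 / (1 + 0.79) = 1.16034
Sc = 1.16034 * 0.12633
Sc = 0.1466 m


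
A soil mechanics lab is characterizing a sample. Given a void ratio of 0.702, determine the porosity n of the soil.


Using the relation n = e / (1 + e)
n = 0.702 / (1 + 0.702)
n = 0.702 / 1.702
n = 0.4125


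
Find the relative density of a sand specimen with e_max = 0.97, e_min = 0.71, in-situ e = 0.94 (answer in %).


Using Dr = (e_max - e) / (e_max - e_min) * 100
e_max - e = 0.97 - 0.94 = 0.03
e_max - e_min = 0.97 - 0.71 = 0.26
Dr = 0.03 / 0.26 * 100
Dr = 11.54 %


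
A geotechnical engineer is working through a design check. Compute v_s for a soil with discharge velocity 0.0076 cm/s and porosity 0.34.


Result: 0.02235 cm/s

Derivation:
Using v_s = v_d / n
v_s = 0.0076 / 0.34
v_s = 0.02235 cm/s


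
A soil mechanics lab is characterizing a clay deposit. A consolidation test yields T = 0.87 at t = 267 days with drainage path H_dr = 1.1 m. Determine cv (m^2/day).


Using cv = T * H_dr^2 / t
H_dr^2 = 1.1^2 = 1.21
cv = 0.87 * 1.21 / 267
cv = 0.00394 m^2/day


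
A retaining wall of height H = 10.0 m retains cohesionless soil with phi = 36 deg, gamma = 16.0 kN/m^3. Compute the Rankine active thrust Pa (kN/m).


Result: 207.69 kN/m

Derivation:
Compute active earth pressure coefficient:
Ka = tan^2(45 - phi/2) = tan^2(27.0) = 0.259616
Compute active force:
Pa = 0.5 * Ka * gamma * H^2
Pa = 0.5 * 0.259616 * 16.0 * 10.0^2
Pa = 207.69 kN/m


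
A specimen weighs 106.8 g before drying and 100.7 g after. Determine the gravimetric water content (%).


Result: 6.06 %

Derivation:
Using w = (m_wet - m_dry) / m_dry * 100
m_wet - m_dry = 106.8 - 100.7 = 6.1 g
w = 6.1 / 100.7 * 100
w = 6.06 %


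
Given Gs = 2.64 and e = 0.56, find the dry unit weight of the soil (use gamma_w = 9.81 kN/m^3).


Result: 16.602 kN/m^3

Derivation:
Using gamma_d = Gs * gamma_w / (1 + e)
gamma_d = 2.64 * 9.81 / (1 + 0.56)
gamma_d = 2.64 * 9.81 / 1.56
gamma_d = 16.602 kN/m^3


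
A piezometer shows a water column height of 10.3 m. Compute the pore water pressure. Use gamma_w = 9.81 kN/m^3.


Using u = gamma_w * h_w
u = 9.81 * 10.3
u = 101.04 kPa


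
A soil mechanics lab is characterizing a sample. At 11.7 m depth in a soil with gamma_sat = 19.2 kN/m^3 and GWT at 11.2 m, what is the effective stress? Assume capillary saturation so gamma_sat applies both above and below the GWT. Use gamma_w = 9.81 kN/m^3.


Result: 219.74 kPa

Derivation:
Total stress = gamma_sat * depth
sigma = 19.2 * 11.7 = 224.64 kPa
Pore water pressure u = gamma_w * (depth - d_wt)
u = 9.81 * (11.7 - 11.2) = 4.905 kPa
Effective stress = sigma - u
sigma' = 224.64 - 4.905 = 219.74 kPa


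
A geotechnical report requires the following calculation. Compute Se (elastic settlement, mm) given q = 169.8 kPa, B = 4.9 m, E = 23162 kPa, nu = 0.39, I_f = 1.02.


Result: 31.067 mm

Derivation:
Using Se = q * B * (1 - nu^2) * I_f / E
1 - nu^2 = 1 - 0.39^2 = 0.8479
Se = 169.8 * 4.9 * 0.8479 * 1.02 / 23162
Se = 0.031067 m
Convert to mm: Se = 0.031067 * 1000 = 31.067 mm


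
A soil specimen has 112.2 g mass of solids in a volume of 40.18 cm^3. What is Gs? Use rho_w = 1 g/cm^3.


Using Gs = m_s / (V_s * rho_w)
Since rho_w = 1 g/cm^3:
Gs = 112.2 / 40.18
Gs = 2.792


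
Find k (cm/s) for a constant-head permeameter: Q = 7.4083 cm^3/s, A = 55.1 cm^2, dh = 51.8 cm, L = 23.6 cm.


Compute hydraulic gradient:
i = dh / L = 51.8 / 23.6 = 2.19492
Then apply Darcy's law:
k = Q / (A * i)
k = 7.4083 / (55.1 * 2.19492)
k = 7.4083 / 120.94
k = 0.061256 cm/s


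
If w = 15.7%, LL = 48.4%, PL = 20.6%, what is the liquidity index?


Result: -0.176

Derivation:
First compute the plasticity index:
PI = LL - PL = 48.4 - 20.6 = 27.8
Then compute the liquidity index:
LI = (w - PL) / PI
LI = (15.7 - 20.6) / 27.8
LI = -0.176


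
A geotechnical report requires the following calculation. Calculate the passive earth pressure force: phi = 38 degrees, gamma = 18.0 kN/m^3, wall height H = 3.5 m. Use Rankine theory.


Compute passive earth pressure coefficient:
Kp = tan^2(45 + phi/2) = tan^2(64.0) = 4.203746
Compute passive force:
Pp = 0.5 * Kp * gamma * H^2
Pp = 0.5 * 4.203746 * 18.0 * 3.5^2
Pp = 463.46 kN/m


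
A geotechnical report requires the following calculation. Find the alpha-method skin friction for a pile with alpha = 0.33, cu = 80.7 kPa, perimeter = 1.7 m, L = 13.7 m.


Using Qs = alpha * cu * perimeter * L
Qs = 0.33 * 80.7 * 1.7 * 13.7
Qs = 620.24 kN


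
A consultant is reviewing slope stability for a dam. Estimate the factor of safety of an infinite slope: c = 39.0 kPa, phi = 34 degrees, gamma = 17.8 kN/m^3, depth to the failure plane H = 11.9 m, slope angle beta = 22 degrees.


Using Fs = c / (gamma*H*sin(beta)*cos(beta)) + tan(phi)/tan(beta)
Cohesion contribution = 39.0 / (17.8*11.9*sin(22)*cos(22))
Cohesion contribution = 0.530098
Friction contribution = tan(34)/tan(22) = 1.66947
Fs = 0.530098 + 1.66947
Fs = 2.2


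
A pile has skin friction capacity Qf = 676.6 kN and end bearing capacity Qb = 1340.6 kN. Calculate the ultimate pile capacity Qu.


Using Qu = Qf + Qb
Qu = 676.6 + 1340.6
Qu = 2017.2 kN


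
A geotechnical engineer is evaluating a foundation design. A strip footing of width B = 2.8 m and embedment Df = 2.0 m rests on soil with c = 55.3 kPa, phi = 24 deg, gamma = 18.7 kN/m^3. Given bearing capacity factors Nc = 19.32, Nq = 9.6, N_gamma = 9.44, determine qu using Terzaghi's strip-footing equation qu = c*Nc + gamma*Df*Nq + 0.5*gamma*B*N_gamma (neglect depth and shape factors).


Compute qu = c*Nc + gamma*Df*Nq + 0.5*gamma*B*N_gamma
Term 1: 55.3 * 19.32 = 1068.396
Term 2: 18.7 * 2.0 * 9.6 = 359.04
Term 3: 0.5 * 18.7 * 2.8 * 9.44 = 247.1392
qu = 1068.396 + 359.04 + 247.1392
qu = 1674.58 kPa


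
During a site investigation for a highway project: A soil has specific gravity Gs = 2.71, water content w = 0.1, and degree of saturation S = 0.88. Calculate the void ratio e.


Result: 0.308

Derivation:
Using the relation e = Gs * w / S
e = 2.71 * 0.1 / 0.88
e = 0.308


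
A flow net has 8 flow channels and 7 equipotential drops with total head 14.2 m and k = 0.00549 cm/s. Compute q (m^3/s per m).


Result: 0.0008909 m^3/s per m

Derivation:
Convert k to m/s for unit consistency with H:
k = 0.00549 cm/s = 0.00549 / 100 m/s = 5.49e-05 m/s
Using q = k * H * Nf / Nd
Nf / Nd = 8 / 7 = 1.1429
q = 5.49e-05 * 14.2 * 1.1429
q = 0.0008909 m^3/s per m


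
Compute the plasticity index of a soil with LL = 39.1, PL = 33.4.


Using PI = LL - PL
PI = 39.1 - 33.4
PI = 5.7


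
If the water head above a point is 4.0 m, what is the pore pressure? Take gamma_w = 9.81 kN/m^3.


Result: 39.24 kPa

Derivation:
Using u = gamma_w * h_w
u = 9.81 * 4.0
u = 39.24 kPa


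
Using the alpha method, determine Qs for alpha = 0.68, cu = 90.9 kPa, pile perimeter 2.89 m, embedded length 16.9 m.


Result: 3018.96 kN

Derivation:
Using Qs = alpha * cu * perimeter * L
Qs = 0.68 * 90.9 * 2.89 * 16.9
Qs = 3018.96 kN


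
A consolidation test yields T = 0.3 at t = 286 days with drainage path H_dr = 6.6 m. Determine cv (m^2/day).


Using cv = T * H_dr^2 / t
H_dr^2 = 6.6^2 = 43.56
cv = 0.3 * 43.56 / 286
cv = 0.04569 m^2/day


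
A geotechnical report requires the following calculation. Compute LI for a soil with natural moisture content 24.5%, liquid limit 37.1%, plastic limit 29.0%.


First compute the plasticity index:
PI = LL - PL = 37.1 - 29.0 = 8.1
Then compute the liquidity index:
LI = (w - PL) / PI
LI = (24.5 - 29.0) / 8.1
LI = -0.556


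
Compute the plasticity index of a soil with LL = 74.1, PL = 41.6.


Using PI = LL - PL
PI = 74.1 - 41.6
PI = 32.5


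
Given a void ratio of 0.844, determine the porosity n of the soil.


Result: 0.4577

Derivation:
Using the relation n = e / (1 + e)
n = 0.844 / (1 + 0.844)
n = 0.844 / 1.844
n = 0.4577


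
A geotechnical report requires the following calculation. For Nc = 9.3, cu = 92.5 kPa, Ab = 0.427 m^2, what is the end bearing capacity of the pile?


Using Qb = Nc * cu * Ab
Qb = 9.3 * 92.5 * 0.427
Qb = 367.33 kN


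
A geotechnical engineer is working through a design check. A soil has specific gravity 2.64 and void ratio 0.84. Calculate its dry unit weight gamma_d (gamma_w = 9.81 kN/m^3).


Using gamma_d = Gs * gamma_w / (1 + e)
gamma_d = 2.64 * 9.81 / (1 + 0.84)
gamma_d = 2.64 * 9.81 / 1.84
gamma_d = 14.075 kN/m^3


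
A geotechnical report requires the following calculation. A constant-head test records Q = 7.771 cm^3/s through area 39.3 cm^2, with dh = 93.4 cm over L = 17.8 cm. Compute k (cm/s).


Compute hydraulic gradient:
i = dh / L = 93.4 / 17.8 = 5.24719
Then apply Darcy's law:
k = Q / (A * i)
k = 7.771 / (39.3 * 5.24719)
k = 7.771 / 206.215
k = 0.037684 cm/s


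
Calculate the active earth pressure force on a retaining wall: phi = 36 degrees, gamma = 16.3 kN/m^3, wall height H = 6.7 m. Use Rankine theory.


Compute active earth pressure coefficient:
Ka = tan^2(45 - phi/2) = tan^2(27.0) = 0.259616
Compute active force:
Pa = 0.5 * Ka * gamma * H^2
Pa = 0.5 * 0.259616 * 16.3 * 6.7^2
Pa = 94.98 kN/m


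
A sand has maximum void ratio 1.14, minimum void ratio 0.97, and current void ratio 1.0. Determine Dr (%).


Result: 82.35 %

Derivation:
Using Dr = (e_max - e) / (e_max - e_min) * 100
e_max - e = 1.14 - 1.0 = 0.14
e_max - e_min = 1.14 - 0.97 = 0.17
Dr = 0.14 / 0.17 * 100
Dr = 82.35 %


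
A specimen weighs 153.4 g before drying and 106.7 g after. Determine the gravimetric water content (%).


Result: 43.77 %

Derivation:
Using w = (m_wet - m_dry) / m_dry * 100
m_wet - m_dry = 153.4 - 106.7 = 46.7 g
w = 46.7 / 106.7 * 100
w = 43.77 %


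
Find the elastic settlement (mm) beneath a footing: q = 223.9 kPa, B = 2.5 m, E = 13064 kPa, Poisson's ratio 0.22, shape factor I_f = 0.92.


Using Se = q * B * (1 - nu^2) * I_f / E
1 - nu^2 = 1 - 0.22^2 = 0.9516
Se = 223.9 * 2.5 * 0.9516 * 0.92 / 13064
Se = 0.037511 m
Convert to mm: Se = 0.037511 * 1000 = 37.511 mm


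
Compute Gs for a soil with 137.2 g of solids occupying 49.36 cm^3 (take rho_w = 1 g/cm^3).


Using Gs = m_s / (V_s * rho_w)
Since rho_w = 1 g/cm^3:
Gs = 137.2 / 49.36
Gs = 2.78


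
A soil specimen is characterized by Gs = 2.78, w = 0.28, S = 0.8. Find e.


Using the relation e = Gs * w / S
e = 2.78 * 0.28 / 0.8
e = 0.973


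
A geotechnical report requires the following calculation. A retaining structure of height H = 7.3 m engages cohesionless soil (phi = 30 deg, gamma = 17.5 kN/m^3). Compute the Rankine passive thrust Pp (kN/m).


Result: 1398.86 kN/m

Derivation:
Compute passive earth pressure coefficient:
Kp = tan^2(45 + phi/2) = tan^2(60.0) = 3
Compute passive force:
Pp = 0.5 * Kp * gamma * H^2
Pp = 0.5 * 3 * 17.5 * 7.3^2
Pp = 1398.86 kN/m


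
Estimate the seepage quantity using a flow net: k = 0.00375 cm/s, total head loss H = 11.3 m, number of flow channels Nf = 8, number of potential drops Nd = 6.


Convert k to m/s for unit consistency with H:
k = 0.00375 cm/s = 0.00375 / 100 m/s = 3.75e-05 m/s
Using q = k * H * Nf / Nd
Nf / Nd = 8 / 6 = 1.3333
q = 3.75e-05 * 11.3 * 1.3333
q = 0.000565 m^3/s per m


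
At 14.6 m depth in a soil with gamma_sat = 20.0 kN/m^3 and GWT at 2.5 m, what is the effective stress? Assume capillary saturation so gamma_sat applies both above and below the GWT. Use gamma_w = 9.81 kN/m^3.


Total stress = gamma_sat * depth
sigma = 20.0 * 14.6 = 292.0 kPa
Pore water pressure u = gamma_w * (depth - d_wt)
u = 9.81 * (14.6 - 2.5) = 118.701 kPa
Effective stress = sigma - u
sigma' = 292.0 - 118.701 = 173.3 kPa


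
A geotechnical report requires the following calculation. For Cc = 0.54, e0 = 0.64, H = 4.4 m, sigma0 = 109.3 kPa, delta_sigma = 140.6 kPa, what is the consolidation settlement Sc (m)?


Result: 0.5203 m

Derivation:
Using Sc = Cc * H / (1 + e0) * log10((sigma0 + delta_sigma) / sigma0)
Stress ratio = (109.3 + 140.6) / 109.3 = 2.28637
log10(2.28637) = 0.359146
Cc * H / (1 + e0) = 0.54 * 4.4 / (1 + 0.64) = 1.44878
Sc = 1.44878 * 0.359146
Sc = 0.5203 m


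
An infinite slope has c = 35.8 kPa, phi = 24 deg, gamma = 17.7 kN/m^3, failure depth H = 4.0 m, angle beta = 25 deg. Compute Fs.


Using Fs = c / (gamma*H*sin(beta)*cos(beta)) + tan(phi)/tan(beta)
Cohesion contribution = 35.8 / (17.7*4.0*sin(25)*cos(25))
Cohesion contribution = 1.32016
Friction contribution = tan(24)/tan(25) = 0.954796
Fs = 1.32016 + 0.954796
Fs = 2.275


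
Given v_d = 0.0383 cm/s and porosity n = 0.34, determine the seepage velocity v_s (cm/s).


Result: 0.11265 cm/s

Derivation:
Using v_s = v_d / n
v_s = 0.0383 / 0.34
v_s = 0.11265 cm/s


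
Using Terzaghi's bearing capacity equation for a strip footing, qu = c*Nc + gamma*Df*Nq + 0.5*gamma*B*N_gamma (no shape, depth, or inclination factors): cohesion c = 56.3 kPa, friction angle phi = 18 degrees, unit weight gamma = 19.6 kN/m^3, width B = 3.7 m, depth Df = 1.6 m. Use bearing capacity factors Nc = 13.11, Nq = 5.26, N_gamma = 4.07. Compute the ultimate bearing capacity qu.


Compute qu = c*Nc + gamma*Df*Nq + 0.5*gamma*B*N_gamma
Term 1: 56.3 * 13.11 = 738.093
Term 2: 19.6 * 1.6 * 5.26 = 164.9536
Term 3: 0.5 * 19.6 * 3.7 * 4.07 = 147.5782
qu = 738.093 + 164.9536 + 147.5782
qu = 1050.62 kPa
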